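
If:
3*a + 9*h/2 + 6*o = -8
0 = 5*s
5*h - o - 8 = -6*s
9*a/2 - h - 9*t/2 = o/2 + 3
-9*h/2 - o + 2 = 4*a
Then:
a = -70/219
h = 260/219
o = -452/219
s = 0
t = -2012/1971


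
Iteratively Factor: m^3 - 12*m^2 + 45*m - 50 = (m - 5)*(m^2 - 7*m + 10) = (m - 5)^2*(m - 2)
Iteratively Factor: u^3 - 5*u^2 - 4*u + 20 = (u - 5)*(u^2 - 4) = (u - 5)*(u - 2)*(u + 2)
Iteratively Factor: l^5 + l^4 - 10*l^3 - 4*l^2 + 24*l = (l)*(l^4 + l^3 - 10*l^2 - 4*l + 24) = l*(l + 2)*(l^3 - l^2 - 8*l + 12) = l*(l - 2)*(l + 2)*(l^2 + l - 6) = l*(l - 2)^2*(l + 2)*(l + 3)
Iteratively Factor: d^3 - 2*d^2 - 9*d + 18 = (d - 3)*(d^2 + d - 6) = (d - 3)*(d - 2)*(d + 3)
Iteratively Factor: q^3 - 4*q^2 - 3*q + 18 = (q - 3)*(q^2 - q - 6) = (q - 3)*(q + 2)*(q - 3)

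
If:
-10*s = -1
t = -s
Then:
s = 1/10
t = -1/10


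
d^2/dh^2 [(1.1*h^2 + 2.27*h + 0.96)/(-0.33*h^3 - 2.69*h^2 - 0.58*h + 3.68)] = (-0.23958*h^6 - 1.483218*h^5 - 12.081762*h^4 - 60.88733*h^3 - 141.197376*h^2 - 150.8088*h - 59.135808)/(0.035937*h^9 + 0.878823*h^8 + 7.353225*h^7 + 21.352049*h^6 - 6.676566*h^5 - 81.397908*h^4 - 20.847128*h^3 + 105.573312*h^2 + 23.563776*h - 49.836032)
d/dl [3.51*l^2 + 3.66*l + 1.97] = 7.02*l + 3.66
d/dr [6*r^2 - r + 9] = 12*r - 1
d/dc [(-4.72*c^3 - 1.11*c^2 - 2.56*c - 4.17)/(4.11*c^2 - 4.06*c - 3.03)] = (-19.3992*c^4 + 38.3264*c^3 + 57.933*c^2 + 41.004*c - 9.1734)/(16.8921*c^4 - 33.3732*c^3 - 8.42300000000001*c^2 + 24.6036*c + 9.1809)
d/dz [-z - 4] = -1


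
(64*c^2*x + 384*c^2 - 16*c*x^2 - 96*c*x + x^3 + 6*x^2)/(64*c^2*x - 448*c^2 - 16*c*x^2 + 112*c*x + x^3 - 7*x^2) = (x + 6)/(x - 7)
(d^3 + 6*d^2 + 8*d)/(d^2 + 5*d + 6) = d*(d + 4)/(d + 3)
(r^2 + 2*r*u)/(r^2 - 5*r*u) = (r + 2*u)/(r - 5*u)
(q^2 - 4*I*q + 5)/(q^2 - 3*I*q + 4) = (q - 5*I)/(q - 4*I)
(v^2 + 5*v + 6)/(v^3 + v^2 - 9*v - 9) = (v + 2)/(v^2 - 2*v - 3)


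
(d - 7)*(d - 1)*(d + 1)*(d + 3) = d^4 - 4*d^3 - 22*d^2 + 4*d + 21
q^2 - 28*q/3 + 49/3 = (q - 7)*(q - 7/3)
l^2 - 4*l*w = l*(l - 4*w)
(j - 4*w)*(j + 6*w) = j^2 + 2*j*w - 24*w^2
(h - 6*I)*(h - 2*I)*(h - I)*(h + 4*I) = h^4 - 5*I*h^3 + 16*h^2 - 68*I*h - 48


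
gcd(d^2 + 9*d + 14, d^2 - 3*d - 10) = d + 2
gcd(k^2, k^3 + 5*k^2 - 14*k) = k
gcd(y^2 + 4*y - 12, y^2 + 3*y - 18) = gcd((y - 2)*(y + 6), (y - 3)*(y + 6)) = y + 6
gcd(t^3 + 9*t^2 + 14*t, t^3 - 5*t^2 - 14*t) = t^2 + 2*t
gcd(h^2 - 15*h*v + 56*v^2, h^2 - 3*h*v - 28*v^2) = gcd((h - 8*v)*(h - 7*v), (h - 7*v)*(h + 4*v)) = -h + 7*v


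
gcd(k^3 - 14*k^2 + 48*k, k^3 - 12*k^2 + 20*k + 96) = k^2 - 14*k + 48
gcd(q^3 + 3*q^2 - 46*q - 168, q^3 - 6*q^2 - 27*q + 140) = q - 7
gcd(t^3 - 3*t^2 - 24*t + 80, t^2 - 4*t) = t - 4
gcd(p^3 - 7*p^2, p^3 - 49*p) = p^2 - 7*p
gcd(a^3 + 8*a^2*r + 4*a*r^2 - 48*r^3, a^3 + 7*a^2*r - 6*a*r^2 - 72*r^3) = a^2 + 10*a*r + 24*r^2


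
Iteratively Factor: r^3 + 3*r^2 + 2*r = (r + 2)*(r^2 + r) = (r + 1)*(r + 2)*(r)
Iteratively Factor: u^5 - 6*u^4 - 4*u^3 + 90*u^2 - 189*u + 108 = (u - 1)*(u^4 - 5*u^3 - 9*u^2 + 81*u - 108) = (u - 3)*(u - 1)*(u^3 - 2*u^2 - 15*u + 36) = (u - 3)*(u - 1)*(u + 4)*(u^2 - 6*u + 9) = (u - 3)^2*(u - 1)*(u + 4)*(u - 3)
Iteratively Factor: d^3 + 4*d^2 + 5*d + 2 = (d + 2)*(d^2 + 2*d + 1) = (d + 1)*(d + 2)*(d + 1)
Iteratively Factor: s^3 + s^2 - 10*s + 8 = (s + 4)*(s^2 - 3*s + 2) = (s - 2)*(s + 4)*(s - 1)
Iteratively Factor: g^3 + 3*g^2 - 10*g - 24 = (g + 4)*(g^2 - g - 6) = (g + 2)*(g + 4)*(g - 3)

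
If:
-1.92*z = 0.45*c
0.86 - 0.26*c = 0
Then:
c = 3.31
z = -0.78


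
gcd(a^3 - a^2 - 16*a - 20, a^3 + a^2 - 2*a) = a + 2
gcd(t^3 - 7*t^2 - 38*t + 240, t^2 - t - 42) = t + 6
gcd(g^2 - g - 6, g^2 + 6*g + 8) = g + 2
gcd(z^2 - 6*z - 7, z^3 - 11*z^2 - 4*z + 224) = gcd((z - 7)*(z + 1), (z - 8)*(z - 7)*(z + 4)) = z - 7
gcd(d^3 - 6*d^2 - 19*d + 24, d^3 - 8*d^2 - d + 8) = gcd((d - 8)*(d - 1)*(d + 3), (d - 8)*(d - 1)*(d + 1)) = d^2 - 9*d + 8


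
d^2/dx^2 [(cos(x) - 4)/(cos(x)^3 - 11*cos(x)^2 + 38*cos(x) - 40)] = (-4*sin(x)^4 + 11*sin(x)^2 - 385*cos(x)/4 + 21*cos(3*x)/4 + 71)/((cos(x) - 5)^3*(cos(x) - 2)^3)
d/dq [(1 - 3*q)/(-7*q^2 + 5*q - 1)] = (-21*q^2 + 14*q - 2)/(49*q^4 - 70*q^3 + 39*q^2 - 10*q + 1)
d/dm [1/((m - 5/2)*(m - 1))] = 2*(7 - 4*m)/(4*m^4 - 28*m^3 + 69*m^2 - 70*m + 25)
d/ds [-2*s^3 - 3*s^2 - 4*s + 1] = -6*s^2 - 6*s - 4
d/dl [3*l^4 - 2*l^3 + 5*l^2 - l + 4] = 12*l^3 - 6*l^2 + 10*l - 1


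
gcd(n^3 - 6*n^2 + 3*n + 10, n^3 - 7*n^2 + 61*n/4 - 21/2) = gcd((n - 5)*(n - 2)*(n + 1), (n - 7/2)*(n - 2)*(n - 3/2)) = n - 2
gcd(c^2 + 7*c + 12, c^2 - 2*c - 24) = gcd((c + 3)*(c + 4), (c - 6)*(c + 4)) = c + 4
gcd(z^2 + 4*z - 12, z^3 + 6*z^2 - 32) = z - 2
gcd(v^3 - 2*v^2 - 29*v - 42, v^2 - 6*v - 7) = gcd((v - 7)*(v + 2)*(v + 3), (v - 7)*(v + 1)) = v - 7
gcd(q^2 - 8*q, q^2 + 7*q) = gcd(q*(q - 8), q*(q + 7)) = q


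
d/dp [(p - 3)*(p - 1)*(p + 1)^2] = 4*p^3 - 6*p^2 - 8*p + 2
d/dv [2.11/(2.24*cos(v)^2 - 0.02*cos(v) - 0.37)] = (9.4528*cos(v) - 0.0422)*sin(v)/(-2.24*cos(v)^2 + 0.02*cos(v) + 0.37)^2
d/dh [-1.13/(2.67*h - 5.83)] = 3.0171/(2.67*h - 5.83)^2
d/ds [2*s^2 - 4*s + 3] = 4*s - 4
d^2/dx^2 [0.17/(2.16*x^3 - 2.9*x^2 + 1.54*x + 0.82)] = ((0.986 - 2.2032*x)*(2.16*x^3 - 2.9*x^2 + 1.54*x + 0.82) + 0.17*(6.48*x^2 - 5.8*x + 1.54)*(12.96*x^2 - 11.6*x + 3.08))/(2.16*x^3 - 2.9*x^2 + 1.54*x + 0.82)^3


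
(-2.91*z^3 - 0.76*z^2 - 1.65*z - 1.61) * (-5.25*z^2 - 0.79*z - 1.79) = 15.2775*z^5 + 6.2889*z^4 + 14.4718*z^3 + 11.1164*z^2 + 4.2254*z + 2.8819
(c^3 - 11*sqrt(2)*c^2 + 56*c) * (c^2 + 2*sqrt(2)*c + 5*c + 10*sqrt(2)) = c^5 - 9*sqrt(2)*c^4 + 5*c^4 - 45*sqrt(2)*c^3 + 12*c^3 + 60*c^2 + 112*sqrt(2)*c^2 + 560*sqrt(2)*c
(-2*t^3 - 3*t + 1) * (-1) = 2*t^3 + 3*t - 1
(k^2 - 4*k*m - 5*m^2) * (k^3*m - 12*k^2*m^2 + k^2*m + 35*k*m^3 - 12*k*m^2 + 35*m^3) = k^5*m - 16*k^4*m^2 + k^4*m + 78*k^3*m^3 - 16*k^3*m^2 - 80*k^2*m^4 + 78*k^2*m^3 - 175*k*m^5 - 80*k*m^4 - 175*m^5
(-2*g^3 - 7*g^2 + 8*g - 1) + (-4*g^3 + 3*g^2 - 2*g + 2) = -6*g^3 - 4*g^2 + 6*g + 1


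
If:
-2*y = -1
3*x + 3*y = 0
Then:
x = -1/2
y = 1/2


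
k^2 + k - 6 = (k - 2)*(k + 3)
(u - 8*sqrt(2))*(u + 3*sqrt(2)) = u^2 - 5*sqrt(2)*u - 48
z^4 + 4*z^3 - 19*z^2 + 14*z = z*(z - 2)*(z - 1)*(z + 7)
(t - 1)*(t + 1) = t^2 - 1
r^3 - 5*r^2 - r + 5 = (r - 5)*(r - 1)*(r + 1)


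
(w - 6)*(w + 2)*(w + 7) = w^3 + 3*w^2 - 40*w - 84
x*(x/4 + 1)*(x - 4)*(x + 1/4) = x^4/4 + x^3/16 - 4*x^2 - x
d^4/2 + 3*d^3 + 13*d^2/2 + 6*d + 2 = (d/2 + 1)*(d + 1)^2*(d + 2)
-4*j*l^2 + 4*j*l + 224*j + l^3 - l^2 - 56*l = (-4*j + l)*(l - 8)*(l + 7)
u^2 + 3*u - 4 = (u - 1)*(u + 4)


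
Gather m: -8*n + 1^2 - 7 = -8*n - 6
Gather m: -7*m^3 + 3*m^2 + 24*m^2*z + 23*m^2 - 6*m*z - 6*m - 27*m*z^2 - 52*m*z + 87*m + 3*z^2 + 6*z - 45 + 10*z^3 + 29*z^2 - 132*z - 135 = -7*m^3 + m^2*(24*z + 26) + m*(-27*z^2 - 58*z + 81) + 10*z^3 + 32*z^2 - 126*z - 180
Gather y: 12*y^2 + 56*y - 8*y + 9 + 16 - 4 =12*y^2 + 48*y + 21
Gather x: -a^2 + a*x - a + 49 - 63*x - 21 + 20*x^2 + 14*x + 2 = -a^2 - a + 20*x^2 + x*(a - 49) + 30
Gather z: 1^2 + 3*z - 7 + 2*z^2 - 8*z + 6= 2*z^2 - 5*z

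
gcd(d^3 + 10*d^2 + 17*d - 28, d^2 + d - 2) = d - 1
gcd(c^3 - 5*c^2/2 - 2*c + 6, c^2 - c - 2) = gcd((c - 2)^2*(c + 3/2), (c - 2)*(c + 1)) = c - 2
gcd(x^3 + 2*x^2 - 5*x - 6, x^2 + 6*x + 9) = x + 3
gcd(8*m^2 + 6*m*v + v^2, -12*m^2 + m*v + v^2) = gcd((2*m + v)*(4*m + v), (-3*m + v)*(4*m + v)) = 4*m + v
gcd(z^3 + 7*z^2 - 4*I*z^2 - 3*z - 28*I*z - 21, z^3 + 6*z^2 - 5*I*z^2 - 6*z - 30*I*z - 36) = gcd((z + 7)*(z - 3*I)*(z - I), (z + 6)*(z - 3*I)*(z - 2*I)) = z - 3*I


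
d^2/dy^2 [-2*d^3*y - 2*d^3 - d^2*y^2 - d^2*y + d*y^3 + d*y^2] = 2*d*(-d + 3*y + 1)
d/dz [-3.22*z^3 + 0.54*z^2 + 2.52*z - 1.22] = -9.66*z^2 + 1.08*z + 2.52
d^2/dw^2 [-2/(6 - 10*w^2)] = 30*(5*w^2 + 1)/(5*w^2 - 3)^3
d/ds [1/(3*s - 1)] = -3/(3*s - 1)^2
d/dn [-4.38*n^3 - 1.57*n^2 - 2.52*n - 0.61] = -13.14*n^2 - 3.14*n - 2.52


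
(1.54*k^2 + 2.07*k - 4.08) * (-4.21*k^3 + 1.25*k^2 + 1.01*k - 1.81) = -6.4834*k^5 - 6.7897*k^4 + 21.3197*k^3 - 5.7967*k^2 - 7.8675*k + 7.3848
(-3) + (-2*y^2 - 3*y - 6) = -2*y^2 - 3*y - 9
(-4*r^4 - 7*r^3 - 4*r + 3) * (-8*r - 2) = 32*r^5 + 64*r^4 + 14*r^3 + 32*r^2 - 16*r - 6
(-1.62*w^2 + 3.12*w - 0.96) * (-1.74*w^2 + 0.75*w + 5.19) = 2.8188*w^4 - 6.6438*w^3 - 4.3974*w^2 + 15.4728*w - 4.9824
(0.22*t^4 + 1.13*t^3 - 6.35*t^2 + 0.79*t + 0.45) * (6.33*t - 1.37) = 1.3926*t^5 + 6.8515*t^4 - 41.7436*t^3 + 13.7002*t^2 + 1.7662*t - 0.6165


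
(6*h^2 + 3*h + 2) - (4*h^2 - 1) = 2*h^2 + 3*h + 3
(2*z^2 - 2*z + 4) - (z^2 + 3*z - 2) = z^2 - 5*z + 6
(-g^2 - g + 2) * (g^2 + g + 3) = -g^4 - 2*g^3 - 2*g^2 - g + 6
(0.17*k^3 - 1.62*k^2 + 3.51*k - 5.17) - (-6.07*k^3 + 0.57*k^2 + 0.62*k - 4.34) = 6.24*k^3 - 2.19*k^2 + 2.89*k - 0.83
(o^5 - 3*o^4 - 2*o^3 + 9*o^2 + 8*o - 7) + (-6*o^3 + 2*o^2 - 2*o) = o^5 - 3*o^4 - 8*o^3 + 11*o^2 + 6*o - 7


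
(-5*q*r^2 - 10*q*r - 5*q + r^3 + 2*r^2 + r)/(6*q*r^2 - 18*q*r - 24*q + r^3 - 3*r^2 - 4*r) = (-5*q*r - 5*q + r^2 + r)/(6*q*r - 24*q + r^2 - 4*r)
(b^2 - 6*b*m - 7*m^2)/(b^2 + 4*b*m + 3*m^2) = (b - 7*m)/(b + 3*m)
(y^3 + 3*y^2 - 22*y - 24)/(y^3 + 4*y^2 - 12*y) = (y^2 - 3*y - 4)/(y*(y - 2))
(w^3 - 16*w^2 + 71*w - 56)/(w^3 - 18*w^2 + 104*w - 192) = (w^2 - 8*w + 7)/(w^2 - 10*w + 24)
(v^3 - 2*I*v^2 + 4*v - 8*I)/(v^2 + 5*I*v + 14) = (v^2 + 4)/(v + 7*I)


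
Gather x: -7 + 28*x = 28*x - 7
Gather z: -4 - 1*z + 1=-z - 3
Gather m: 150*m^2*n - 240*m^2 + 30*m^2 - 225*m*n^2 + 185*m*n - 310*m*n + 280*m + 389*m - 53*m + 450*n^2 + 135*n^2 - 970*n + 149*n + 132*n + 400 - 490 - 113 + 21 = m^2*(150*n - 210) + m*(-225*n^2 - 125*n + 616) + 585*n^2 - 689*n - 182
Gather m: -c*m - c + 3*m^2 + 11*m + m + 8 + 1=-c + 3*m^2 + m*(12 - c) + 9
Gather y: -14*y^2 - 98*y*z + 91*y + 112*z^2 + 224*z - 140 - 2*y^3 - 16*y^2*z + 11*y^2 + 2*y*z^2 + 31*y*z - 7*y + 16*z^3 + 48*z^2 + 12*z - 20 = -2*y^3 + y^2*(-16*z - 3) + y*(2*z^2 - 67*z + 84) + 16*z^3 + 160*z^2 + 236*z - 160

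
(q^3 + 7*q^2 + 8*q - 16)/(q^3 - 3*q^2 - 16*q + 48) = (q^2 + 3*q - 4)/(q^2 - 7*q + 12)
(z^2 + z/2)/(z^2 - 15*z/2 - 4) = z/(z - 8)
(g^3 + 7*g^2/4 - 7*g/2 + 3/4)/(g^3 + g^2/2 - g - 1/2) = (4*g^2 + 11*g - 3)/(2*(2*g^2 + 3*g + 1))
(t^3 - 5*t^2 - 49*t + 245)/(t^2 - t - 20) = (t^2 - 49)/(t + 4)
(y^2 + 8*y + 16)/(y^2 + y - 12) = (y + 4)/(y - 3)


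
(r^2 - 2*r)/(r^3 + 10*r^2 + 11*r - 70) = r/(r^2 + 12*r + 35)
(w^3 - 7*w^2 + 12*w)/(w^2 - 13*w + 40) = w*(w^2 - 7*w + 12)/(w^2 - 13*w + 40)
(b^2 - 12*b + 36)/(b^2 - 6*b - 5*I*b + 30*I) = (b - 6)/(b - 5*I)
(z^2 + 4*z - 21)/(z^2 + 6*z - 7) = (z - 3)/(z - 1)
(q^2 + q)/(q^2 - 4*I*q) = (q + 1)/(q - 4*I)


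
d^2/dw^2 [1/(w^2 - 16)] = 2*(3*w^2 + 16)/(w^2 - 16)^3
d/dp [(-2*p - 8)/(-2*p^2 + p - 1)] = 2*(2*p^2 - p - (p + 4)*(4*p - 1) + 1)/(2*p^2 - p + 1)^2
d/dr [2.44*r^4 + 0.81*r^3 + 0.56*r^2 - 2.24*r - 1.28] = 9.76*r^3 + 2.43*r^2 + 1.12*r - 2.24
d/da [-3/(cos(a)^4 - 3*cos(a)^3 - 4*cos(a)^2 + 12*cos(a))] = 3*(-4*cos(a)^3 + 9*cos(a)^2 + 8*cos(a) - 12)*sin(a)/((cos(a)^3 - 3*cos(a)^2 - 4*cos(a) + 12)^2*cos(a)^2)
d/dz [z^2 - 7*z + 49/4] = 2*z - 7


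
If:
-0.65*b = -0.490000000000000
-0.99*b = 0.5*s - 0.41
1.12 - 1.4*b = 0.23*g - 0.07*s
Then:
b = 0.75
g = 0.08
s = -0.67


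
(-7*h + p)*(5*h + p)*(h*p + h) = -35*h^3*p - 35*h^3 - 2*h^2*p^2 - 2*h^2*p + h*p^3 + h*p^2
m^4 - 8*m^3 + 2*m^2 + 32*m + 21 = (m - 7)*(m - 3)*(m + 1)^2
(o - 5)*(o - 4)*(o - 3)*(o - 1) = o^4 - 13*o^3 + 59*o^2 - 107*o + 60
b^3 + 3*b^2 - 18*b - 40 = (b - 4)*(b + 2)*(b + 5)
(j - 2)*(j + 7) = j^2 + 5*j - 14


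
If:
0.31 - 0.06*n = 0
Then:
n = 5.17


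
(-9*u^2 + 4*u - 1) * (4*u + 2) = -36*u^3 - 2*u^2 + 4*u - 2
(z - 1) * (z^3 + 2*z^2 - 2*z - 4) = z^4 + z^3 - 4*z^2 - 2*z + 4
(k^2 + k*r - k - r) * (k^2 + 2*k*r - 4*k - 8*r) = k^4 + 3*k^3*r - 5*k^3 + 2*k^2*r^2 - 15*k^2*r + 4*k^2 - 10*k*r^2 + 12*k*r + 8*r^2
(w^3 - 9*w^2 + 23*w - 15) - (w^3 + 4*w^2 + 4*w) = -13*w^2 + 19*w - 15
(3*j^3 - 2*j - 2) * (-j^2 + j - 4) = -3*j^5 + 3*j^4 - 10*j^3 + 6*j + 8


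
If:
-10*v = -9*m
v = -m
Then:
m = 0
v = 0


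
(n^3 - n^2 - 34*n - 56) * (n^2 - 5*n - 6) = n^5 - 6*n^4 - 35*n^3 + 120*n^2 + 484*n + 336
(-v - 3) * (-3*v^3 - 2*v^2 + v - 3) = 3*v^4 + 11*v^3 + 5*v^2 + 9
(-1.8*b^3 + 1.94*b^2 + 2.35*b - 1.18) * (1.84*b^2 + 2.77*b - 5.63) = -3.312*b^5 - 1.4164*b^4 + 19.8318*b^3 - 6.5839*b^2 - 16.4991*b + 6.6434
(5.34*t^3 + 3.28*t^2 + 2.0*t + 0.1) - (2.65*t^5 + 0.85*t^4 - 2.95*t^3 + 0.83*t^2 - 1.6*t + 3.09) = -2.65*t^5 - 0.85*t^4 + 8.29*t^3 + 2.45*t^2 + 3.6*t - 2.99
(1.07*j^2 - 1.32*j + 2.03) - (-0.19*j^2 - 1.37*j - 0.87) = 1.26*j^2 + 0.05*j + 2.9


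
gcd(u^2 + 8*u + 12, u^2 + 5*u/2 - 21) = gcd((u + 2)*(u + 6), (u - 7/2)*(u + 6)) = u + 6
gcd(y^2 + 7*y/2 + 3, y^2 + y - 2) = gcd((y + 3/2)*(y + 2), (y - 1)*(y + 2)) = y + 2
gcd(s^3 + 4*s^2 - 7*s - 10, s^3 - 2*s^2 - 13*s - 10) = s + 1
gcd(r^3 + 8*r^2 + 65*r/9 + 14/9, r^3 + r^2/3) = r + 1/3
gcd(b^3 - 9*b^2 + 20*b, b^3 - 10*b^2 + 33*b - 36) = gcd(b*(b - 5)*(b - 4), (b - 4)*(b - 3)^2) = b - 4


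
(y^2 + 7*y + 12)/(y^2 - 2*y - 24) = (y + 3)/(y - 6)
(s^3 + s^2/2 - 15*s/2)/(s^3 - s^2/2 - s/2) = (-2*s^2 - s + 15)/(-2*s^2 + s + 1)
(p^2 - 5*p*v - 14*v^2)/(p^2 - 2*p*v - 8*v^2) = (p - 7*v)/(p - 4*v)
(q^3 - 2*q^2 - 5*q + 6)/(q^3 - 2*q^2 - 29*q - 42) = (q^2 - 4*q + 3)/(q^2 - 4*q - 21)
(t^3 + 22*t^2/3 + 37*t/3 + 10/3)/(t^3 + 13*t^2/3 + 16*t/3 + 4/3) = (t + 5)/(t + 2)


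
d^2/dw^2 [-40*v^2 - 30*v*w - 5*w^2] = -10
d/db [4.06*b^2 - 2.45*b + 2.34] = 8.12*b - 2.45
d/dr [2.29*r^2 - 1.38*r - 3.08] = 4.58*r - 1.38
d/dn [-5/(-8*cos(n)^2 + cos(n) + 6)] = 5*(16*cos(n) - 1)*sin(n)/(-8*cos(n)^2 + cos(n) + 6)^2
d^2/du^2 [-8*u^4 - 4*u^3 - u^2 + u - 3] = -96*u^2 - 24*u - 2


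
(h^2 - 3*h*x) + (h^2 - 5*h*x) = 2*h^2 - 8*h*x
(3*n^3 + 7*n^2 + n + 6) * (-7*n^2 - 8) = -21*n^5 - 49*n^4 - 31*n^3 - 98*n^2 - 8*n - 48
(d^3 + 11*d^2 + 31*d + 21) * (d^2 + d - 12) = d^5 + 12*d^4 + 30*d^3 - 80*d^2 - 351*d - 252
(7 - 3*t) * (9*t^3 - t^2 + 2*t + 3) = -27*t^4 + 66*t^3 - 13*t^2 + 5*t + 21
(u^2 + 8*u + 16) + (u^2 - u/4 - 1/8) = 2*u^2 + 31*u/4 + 127/8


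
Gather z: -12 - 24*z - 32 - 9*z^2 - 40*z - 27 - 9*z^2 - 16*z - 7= -18*z^2 - 80*z - 78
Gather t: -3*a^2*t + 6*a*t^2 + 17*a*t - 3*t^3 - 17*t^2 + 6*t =-3*t^3 + t^2*(6*a - 17) + t*(-3*a^2 + 17*a + 6)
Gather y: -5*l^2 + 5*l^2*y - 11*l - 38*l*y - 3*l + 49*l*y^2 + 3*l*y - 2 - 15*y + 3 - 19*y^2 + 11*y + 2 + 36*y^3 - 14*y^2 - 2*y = -5*l^2 - 14*l + 36*y^3 + y^2*(49*l - 33) + y*(5*l^2 - 35*l - 6) + 3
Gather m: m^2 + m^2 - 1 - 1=2*m^2 - 2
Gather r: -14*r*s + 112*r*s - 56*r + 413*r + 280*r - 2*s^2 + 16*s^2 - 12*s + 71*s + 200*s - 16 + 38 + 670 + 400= r*(98*s + 637) + 14*s^2 + 259*s + 1092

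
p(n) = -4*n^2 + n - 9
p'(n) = 1 - 8*n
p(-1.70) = -22.26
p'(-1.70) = 14.60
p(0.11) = -8.94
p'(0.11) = 0.12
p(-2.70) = -40.86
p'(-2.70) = 22.60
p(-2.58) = -38.21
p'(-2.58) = 21.64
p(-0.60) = -11.04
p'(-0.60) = 5.80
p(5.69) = -132.81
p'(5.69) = -44.52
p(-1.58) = -20.57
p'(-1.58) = 13.64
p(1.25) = -14.00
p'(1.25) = -9.00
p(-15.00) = -924.00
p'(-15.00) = 121.00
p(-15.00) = -924.00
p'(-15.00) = 121.00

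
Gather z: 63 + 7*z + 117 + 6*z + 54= 13*z + 234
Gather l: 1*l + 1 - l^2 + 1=-l^2 + l + 2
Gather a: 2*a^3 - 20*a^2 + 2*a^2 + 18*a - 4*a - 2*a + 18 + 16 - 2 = 2*a^3 - 18*a^2 + 12*a + 32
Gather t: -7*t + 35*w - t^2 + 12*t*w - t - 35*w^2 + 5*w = -t^2 + t*(12*w - 8) - 35*w^2 + 40*w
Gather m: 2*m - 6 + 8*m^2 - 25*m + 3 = 8*m^2 - 23*m - 3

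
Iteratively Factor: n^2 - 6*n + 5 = (n - 1)*(n - 5)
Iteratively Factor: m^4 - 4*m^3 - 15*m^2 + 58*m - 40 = (m - 2)*(m^3 - 2*m^2 - 19*m + 20) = (m - 5)*(m - 2)*(m^2 + 3*m - 4) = (m - 5)*(m - 2)*(m + 4)*(m - 1)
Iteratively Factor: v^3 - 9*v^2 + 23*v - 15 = (v - 5)*(v^2 - 4*v + 3) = (v - 5)*(v - 1)*(v - 3)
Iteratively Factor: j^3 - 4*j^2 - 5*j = (j + 1)*(j^2 - 5*j) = j*(j + 1)*(j - 5)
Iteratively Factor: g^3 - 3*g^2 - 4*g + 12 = (g - 3)*(g^2 - 4) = (g - 3)*(g + 2)*(g - 2)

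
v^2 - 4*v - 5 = (v - 5)*(v + 1)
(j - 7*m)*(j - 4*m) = j^2 - 11*j*m + 28*m^2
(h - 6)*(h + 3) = h^2 - 3*h - 18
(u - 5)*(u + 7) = u^2 + 2*u - 35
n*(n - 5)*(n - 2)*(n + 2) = n^4 - 5*n^3 - 4*n^2 + 20*n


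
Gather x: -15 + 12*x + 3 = 12*x - 12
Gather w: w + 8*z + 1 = w + 8*z + 1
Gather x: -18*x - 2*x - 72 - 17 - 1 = -20*x - 90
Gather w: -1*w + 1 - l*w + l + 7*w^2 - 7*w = l + 7*w^2 + w*(-l - 8) + 1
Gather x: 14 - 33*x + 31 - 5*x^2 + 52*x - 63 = -5*x^2 + 19*x - 18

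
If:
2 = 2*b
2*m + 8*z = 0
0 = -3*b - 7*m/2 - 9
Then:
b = 1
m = -24/7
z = 6/7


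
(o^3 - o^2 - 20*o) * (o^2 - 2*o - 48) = o^5 - 3*o^4 - 66*o^3 + 88*o^2 + 960*o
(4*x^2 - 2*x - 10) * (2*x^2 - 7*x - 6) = 8*x^4 - 32*x^3 - 30*x^2 + 82*x + 60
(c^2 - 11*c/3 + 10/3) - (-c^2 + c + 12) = 2*c^2 - 14*c/3 - 26/3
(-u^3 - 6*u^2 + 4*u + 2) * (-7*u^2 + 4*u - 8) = 7*u^5 + 38*u^4 - 44*u^3 + 50*u^2 - 24*u - 16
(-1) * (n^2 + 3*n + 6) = -n^2 - 3*n - 6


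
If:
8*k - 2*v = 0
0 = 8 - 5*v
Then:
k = 2/5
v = 8/5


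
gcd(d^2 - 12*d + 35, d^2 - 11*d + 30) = d - 5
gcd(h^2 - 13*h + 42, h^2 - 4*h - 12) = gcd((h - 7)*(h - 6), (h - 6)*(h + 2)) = h - 6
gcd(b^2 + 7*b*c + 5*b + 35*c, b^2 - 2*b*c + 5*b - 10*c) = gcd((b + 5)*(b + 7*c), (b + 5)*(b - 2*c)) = b + 5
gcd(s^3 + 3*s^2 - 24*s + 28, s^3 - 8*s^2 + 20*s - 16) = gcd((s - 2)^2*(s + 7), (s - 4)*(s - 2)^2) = s^2 - 4*s + 4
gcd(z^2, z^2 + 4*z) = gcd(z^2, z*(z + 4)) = z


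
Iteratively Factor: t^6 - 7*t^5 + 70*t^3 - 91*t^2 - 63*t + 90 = (t - 3)*(t^5 - 4*t^4 - 12*t^3 + 34*t^2 + 11*t - 30) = (t - 3)*(t - 1)*(t^4 - 3*t^3 - 15*t^2 + 19*t + 30) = (t - 3)*(t - 2)*(t - 1)*(t^3 - t^2 - 17*t - 15) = (t - 5)*(t - 3)*(t - 2)*(t - 1)*(t^2 + 4*t + 3) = (t - 5)*(t - 3)*(t - 2)*(t - 1)*(t + 3)*(t + 1)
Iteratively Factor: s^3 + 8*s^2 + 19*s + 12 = (s + 3)*(s^2 + 5*s + 4) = (s + 1)*(s + 3)*(s + 4)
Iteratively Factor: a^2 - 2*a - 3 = (a + 1)*(a - 3)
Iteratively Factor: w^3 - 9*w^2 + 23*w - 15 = (w - 1)*(w^2 - 8*w + 15) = (w - 3)*(w - 1)*(w - 5)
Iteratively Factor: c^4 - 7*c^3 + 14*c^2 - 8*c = (c - 2)*(c^3 - 5*c^2 + 4*c) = c*(c - 2)*(c^2 - 5*c + 4) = c*(c - 2)*(c - 1)*(c - 4)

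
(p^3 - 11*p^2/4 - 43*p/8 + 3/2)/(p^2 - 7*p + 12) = (8*p^2 + 10*p - 3)/(8*(p - 3))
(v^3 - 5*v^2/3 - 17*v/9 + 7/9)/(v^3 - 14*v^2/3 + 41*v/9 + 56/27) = 3*(3*v^2 + 2*v - 1)/(9*v^2 - 21*v - 8)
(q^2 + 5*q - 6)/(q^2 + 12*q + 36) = (q - 1)/(q + 6)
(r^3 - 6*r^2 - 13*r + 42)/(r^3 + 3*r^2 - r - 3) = (r^2 - 9*r + 14)/(r^2 - 1)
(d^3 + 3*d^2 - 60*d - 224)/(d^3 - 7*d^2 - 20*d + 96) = (d + 7)/(d - 3)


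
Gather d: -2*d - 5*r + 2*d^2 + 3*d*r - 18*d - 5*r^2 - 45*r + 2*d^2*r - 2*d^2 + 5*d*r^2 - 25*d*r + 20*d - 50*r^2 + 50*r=2*d^2*r + d*(5*r^2 - 22*r) - 55*r^2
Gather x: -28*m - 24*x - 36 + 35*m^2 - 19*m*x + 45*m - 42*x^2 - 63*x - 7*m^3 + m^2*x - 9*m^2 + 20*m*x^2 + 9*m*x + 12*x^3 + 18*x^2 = -7*m^3 + 26*m^2 + 17*m + 12*x^3 + x^2*(20*m - 24) + x*(m^2 - 10*m - 87) - 36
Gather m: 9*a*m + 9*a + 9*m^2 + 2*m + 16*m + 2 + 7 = 9*a + 9*m^2 + m*(9*a + 18) + 9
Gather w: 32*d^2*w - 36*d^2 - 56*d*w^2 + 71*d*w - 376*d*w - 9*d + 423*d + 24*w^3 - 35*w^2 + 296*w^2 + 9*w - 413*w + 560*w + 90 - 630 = -36*d^2 + 414*d + 24*w^3 + w^2*(261 - 56*d) + w*(32*d^2 - 305*d + 156) - 540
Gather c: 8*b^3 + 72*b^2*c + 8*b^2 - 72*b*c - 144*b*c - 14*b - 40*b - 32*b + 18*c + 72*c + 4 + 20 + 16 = 8*b^3 + 8*b^2 - 86*b + c*(72*b^2 - 216*b + 90) + 40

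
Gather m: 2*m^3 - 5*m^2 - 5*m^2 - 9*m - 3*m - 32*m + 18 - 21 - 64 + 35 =2*m^3 - 10*m^2 - 44*m - 32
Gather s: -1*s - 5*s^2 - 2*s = -5*s^2 - 3*s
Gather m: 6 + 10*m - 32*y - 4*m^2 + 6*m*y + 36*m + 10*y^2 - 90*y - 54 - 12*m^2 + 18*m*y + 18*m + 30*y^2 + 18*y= -16*m^2 + m*(24*y + 64) + 40*y^2 - 104*y - 48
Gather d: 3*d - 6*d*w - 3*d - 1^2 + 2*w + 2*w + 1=-6*d*w + 4*w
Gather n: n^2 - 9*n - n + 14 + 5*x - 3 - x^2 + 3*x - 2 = n^2 - 10*n - x^2 + 8*x + 9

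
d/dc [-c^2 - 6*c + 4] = -2*c - 6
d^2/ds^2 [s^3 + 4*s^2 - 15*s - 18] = 6*s + 8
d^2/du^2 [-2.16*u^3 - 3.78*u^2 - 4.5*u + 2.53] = -12.96*u - 7.56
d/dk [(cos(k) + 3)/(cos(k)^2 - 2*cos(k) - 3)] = (cos(k)^2 + 6*cos(k) - 3)*sin(k)/(sin(k)^2 + 2*cos(k) + 2)^2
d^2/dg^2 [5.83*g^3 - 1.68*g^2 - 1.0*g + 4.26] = 34.98*g - 3.36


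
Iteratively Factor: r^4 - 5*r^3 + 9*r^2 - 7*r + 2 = (r - 2)*(r^3 - 3*r^2 + 3*r - 1) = (r - 2)*(r - 1)*(r^2 - 2*r + 1) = (r - 2)*(r - 1)^2*(r - 1)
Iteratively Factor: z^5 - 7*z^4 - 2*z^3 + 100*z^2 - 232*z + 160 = (z - 2)*(z^4 - 5*z^3 - 12*z^2 + 76*z - 80) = (z - 2)^2*(z^3 - 3*z^2 - 18*z + 40) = (z - 5)*(z - 2)^2*(z^2 + 2*z - 8) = (z - 5)*(z - 2)^3*(z + 4)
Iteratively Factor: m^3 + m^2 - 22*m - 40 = (m + 4)*(m^2 - 3*m - 10) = (m - 5)*(m + 4)*(m + 2)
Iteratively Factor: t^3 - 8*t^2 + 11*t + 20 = (t - 5)*(t^2 - 3*t - 4) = (t - 5)*(t - 4)*(t + 1)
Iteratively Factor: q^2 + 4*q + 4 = (q + 2)*(q + 2)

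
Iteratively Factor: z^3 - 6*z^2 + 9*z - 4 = (z - 1)*(z^2 - 5*z + 4) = (z - 1)^2*(z - 4)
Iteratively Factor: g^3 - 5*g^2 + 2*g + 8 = (g + 1)*(g^2 - 6*g + 8) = (g - 2)*(g + 1)*(g - 4)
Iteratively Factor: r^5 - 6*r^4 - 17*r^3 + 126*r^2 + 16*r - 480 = (r + 2)*(r^4 - 8*r^3 - r^2 + 128*r - 240) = (r - 3)*(r + 2)*(r^3 - 5*r^2 - 16*r + 80) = (r - 4)*(r - 3)*(r + 2)*(r^2 - r - 20) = (r - 5)*(r - 4)*(r - 3)*(r + 2)*(r + 4)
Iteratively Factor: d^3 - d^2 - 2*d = (d)*(d^2 - d - 2) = d*(d + 1)*(d - 2)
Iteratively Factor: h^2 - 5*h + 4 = (h - 1)*(h - 4)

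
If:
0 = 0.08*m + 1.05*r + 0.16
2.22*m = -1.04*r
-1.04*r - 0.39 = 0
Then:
No Solution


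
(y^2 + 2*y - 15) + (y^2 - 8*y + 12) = 2*y^2 - 6*y - 3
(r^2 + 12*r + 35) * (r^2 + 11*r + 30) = r^4 + 23*r^3 + 197*r^2 + 745*r + 1050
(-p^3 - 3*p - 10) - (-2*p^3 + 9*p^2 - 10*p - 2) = p^3 - 9*p^2 + 7*p - 8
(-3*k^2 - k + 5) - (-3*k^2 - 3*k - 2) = 2*k + 7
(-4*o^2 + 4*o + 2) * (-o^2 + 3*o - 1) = 4*o^4 - 16*o^3 + 14*o^2 + 2*o - 2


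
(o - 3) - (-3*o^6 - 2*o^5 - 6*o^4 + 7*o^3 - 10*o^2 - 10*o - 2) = 3*o^6 + 2*o^5 + 6*o^4 - 7*o^3 + 10*o^2 + 11*o - 1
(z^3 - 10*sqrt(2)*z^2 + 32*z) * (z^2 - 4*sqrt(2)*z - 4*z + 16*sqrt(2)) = z^5 - 14*sqrt(2)*z^4 - 4*z^4 + 56*sqrt(2)*z^3 + 112*z^3 - 448*z^2 - 128*sqrt(2)*z^2 + 512*sqrt(2)*z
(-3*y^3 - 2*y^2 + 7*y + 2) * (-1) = 3*y^3 + 2*y^2 - 7*y - 2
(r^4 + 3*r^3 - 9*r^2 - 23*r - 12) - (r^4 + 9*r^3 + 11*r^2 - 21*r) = -6*r^3 - 20*r^2 - 2*r - 12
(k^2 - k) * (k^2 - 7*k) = k^4 - 8*k^3 + 7*k^2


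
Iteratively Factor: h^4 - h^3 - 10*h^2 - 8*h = (h)*(h^3 - h^2 - 10*h - 8) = h*(h + 2)*(h^2 - 3*h - 4) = h*(h + 1)*(h + 2)*(h - 4)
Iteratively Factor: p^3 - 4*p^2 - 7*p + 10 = (p + 2)*(p^2 - 6*p + 5) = (p - 1)*(p + 2)*(p - 5)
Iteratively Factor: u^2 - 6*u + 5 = (u - 5)*(u - 1)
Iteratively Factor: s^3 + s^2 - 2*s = (s - 1)*(s^2 + 2*s) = (s - 1)*(s + 2)*(s)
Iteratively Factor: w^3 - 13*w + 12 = (w + 4)*(w^2 - 4*w + 3) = (w - 1)*(w + 4)*(w - 3)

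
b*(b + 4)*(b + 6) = b^3 + 10*b^2 + 24*b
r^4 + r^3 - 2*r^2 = r^2*(r - 1)*(r + 2)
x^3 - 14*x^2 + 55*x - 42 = (x - 7)*(x - 6)*(x - 1)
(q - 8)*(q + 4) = q^2 - 4*q - 32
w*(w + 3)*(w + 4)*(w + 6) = w^4 + 13*w^3 + 54*w^2 + 72*w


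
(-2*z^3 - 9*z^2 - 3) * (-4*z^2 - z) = 8*z^5 + 38*z^4 + 9*z^3 + 12*z^2 + 3*z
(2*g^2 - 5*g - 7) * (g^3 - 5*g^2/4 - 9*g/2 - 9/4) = 2*g^5 - 15*g^4/2 - 39*g^3/4 + 107*g^2/4 + 171*g/4 + 63/4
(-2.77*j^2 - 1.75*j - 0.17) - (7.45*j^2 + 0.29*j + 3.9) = -10.22*j^2 - 2.04*j - 4.07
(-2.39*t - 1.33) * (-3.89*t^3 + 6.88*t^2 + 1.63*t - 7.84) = 9.2971*t^4 - 11.2695*t^3 - 13.0461*t^2 + 16.5697*t + 10.4272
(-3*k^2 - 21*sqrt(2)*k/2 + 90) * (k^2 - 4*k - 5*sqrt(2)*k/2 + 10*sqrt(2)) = -3*k^4 - 3*sqrt(2)*k^3 + 12*k^3 + 12*sqrt(2)*k^2 + 285*k^2/2 - 570*k - 225*sqrt(2)*k + 900*sqrt(2)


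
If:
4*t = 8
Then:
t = 2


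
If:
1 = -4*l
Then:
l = -1/4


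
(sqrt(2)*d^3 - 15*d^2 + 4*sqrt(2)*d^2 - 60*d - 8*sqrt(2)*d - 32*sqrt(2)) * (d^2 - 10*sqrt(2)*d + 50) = sqrt(2)*d^5 - 35*d^4 + 4*sqrt(2)*d^4 - 140*d^3 + 192*sqrt(2)*d^3 - 590*d^2 + 768*sqrt(2)*d^2 - 2360*d - 400*sqrt(2)*d - 1600*sqrt(2)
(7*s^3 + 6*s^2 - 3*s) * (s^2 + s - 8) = 7*s^5 + 13*s^4 - 53*s^3 - 51*s^2 + 24*s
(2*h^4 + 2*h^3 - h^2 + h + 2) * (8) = 16*h^4 + 16*h^3 - 8*h^2 + 8*h + 16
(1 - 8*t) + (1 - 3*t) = 2 - 11*t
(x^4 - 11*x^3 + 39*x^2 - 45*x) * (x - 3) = x^5 - 14*x^4 + 72*x^3 - 162*x^2 + 135*x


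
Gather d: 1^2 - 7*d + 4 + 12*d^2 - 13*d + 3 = 12*d^2 - 20*d + 8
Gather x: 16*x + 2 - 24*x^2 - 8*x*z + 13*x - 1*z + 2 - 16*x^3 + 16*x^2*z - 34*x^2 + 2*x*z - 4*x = -16*x^3 + x^2*(16*z - 58) + x*(25 - 6*z) - z + 4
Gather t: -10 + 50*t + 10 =50*t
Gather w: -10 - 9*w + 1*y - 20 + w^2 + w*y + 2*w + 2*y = w^2 + w*(y - 7) + 3*y - 30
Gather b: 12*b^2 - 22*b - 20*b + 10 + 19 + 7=12*b^2 - 42*b + 36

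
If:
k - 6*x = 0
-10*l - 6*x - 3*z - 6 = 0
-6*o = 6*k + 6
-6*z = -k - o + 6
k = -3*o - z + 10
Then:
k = -85/12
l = 11/24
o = 73/12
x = -85/72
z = -7/6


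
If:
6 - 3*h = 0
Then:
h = 2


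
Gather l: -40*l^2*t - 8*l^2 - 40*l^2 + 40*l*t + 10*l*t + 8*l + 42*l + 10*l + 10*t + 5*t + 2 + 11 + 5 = l^2*(-40*t - 48) + l*(50*t + 60) + 15*t + 18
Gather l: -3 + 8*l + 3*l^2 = 3*l^2 + 8*l - 3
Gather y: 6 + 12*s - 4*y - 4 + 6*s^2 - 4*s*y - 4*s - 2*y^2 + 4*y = 6*s^2 - 4*s*y + 8*s - 2*y^2 + 2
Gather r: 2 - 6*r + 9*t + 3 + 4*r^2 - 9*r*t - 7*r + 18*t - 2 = 4*r^2 + r*(-9*t - 13) + 27*t + 3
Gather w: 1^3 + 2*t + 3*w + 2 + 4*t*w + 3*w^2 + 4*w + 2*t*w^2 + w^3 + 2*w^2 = 2*t + w^3 + w^2*(2*t + 5) + w*(4*t + 7) + 3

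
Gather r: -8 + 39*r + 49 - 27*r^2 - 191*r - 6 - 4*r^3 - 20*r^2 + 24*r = -4*r^3 - 47*r^2 - 128*r + 35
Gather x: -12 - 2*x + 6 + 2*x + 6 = 0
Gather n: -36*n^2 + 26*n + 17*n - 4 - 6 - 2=-36*n^2 + 43*n - 12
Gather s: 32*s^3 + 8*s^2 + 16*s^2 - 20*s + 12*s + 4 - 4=32*s^3 + 24*s^2 - 8*s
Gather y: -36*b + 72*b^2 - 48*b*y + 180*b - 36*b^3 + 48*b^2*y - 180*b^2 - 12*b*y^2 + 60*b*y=-36*b^3 - 108*b^2 - 12*b*y^2 + 144*b + y*(48*b^2 + 12*b)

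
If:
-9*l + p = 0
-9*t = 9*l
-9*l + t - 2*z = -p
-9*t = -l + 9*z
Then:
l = 0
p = 0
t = 0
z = 0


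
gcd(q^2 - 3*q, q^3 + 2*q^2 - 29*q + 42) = q - 3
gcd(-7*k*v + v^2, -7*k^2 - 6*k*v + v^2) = -7*k + v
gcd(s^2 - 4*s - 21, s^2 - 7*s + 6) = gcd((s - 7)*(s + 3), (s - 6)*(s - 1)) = 1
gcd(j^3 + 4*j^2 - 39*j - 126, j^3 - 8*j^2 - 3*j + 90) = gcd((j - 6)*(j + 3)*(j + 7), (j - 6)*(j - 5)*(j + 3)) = j^2 - 3*j - 18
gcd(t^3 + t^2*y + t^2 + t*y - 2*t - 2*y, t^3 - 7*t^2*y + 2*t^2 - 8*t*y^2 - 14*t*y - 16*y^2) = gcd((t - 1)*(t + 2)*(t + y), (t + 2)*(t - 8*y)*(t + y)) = t^2 + t*y + 2*t + 2*y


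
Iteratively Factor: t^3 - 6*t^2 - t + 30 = (t - 5)*(t^2 - t - 6) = (t - 5)*(t + 2)*(t - 3)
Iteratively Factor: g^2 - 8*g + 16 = (g - 4)*(g - 4)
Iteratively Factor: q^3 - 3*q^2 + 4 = (q + 1)*(q^2 - 4*q + 4) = (q - 2)*(q + 1)*(q - 2)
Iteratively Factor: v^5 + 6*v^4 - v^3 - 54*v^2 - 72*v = (v + 4)*(v^4 + 2*v^3 - 9*v^2 - 18*v) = v*(v + 4)*(v^3 + 2*v^2 - 9*v - 18) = v*(v - 3)*(v + 4)*(v^2 + 5*v + 6) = v*(v - 3)*(v + 2)*(v + 4)*(v + 3)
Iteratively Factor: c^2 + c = (c + 1)*(c)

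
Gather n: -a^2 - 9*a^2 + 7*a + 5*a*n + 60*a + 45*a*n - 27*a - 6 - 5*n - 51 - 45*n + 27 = -10*a^2 + 40*a + n*(50*a - 50) - 30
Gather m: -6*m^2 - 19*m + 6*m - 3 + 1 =-6*m^2 - 13*m - 2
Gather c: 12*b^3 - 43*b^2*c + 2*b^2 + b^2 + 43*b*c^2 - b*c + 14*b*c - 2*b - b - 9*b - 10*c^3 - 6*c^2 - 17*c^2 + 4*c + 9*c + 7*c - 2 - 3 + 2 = 12*b^3 + 3*b^2 - 12*b - 10*c^3 + c^2*(43*b - 23) + c*(-43*b^2 + 13*b + 20) - 3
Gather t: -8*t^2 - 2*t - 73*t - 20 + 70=-8*t^2 - 75*t + 50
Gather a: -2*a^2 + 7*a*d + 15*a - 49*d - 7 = -2*a^2 + a*(7*d + 15) - 49*d - 7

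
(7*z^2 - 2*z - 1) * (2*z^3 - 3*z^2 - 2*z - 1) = 14*z^5 - 25*z^4 - 10*z^3 + 4*z + 1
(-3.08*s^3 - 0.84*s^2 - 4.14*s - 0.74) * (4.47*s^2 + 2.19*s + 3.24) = -13.7676*s^5 - 10.5*s^4 - 30.3246*s^3 - 15.096*s^2 - 15.0342*s - 2.3976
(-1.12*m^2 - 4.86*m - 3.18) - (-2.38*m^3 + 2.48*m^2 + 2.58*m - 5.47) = 2.38*m^3 - 3.6*m^2 - 7.44*m + 2.29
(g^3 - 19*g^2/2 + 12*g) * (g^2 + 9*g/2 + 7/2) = g^5 - 5*g^4 - 109*g^3/4 + 83*g^2/4 + 42*g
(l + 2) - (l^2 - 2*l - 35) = -l^2 + 3*l + 37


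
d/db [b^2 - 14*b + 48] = 2*b - 14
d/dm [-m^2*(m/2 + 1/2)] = m*(-3*m - 2)/2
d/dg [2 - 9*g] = -9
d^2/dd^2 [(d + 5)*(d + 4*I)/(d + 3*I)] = 2*(3 + 5*I)/(d^3 + 9*I*d^2 - 27*d - 27*I)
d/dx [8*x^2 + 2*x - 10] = 16*x + 2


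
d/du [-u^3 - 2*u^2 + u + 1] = -3*u^2 - 4*u + 1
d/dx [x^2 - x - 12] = 2*x - 1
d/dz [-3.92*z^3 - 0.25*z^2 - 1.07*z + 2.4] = -11.76*z^2 - 0.5*z - 1.07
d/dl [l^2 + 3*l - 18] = 2*l + 3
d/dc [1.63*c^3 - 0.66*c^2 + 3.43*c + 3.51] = 4.89*c^2 - 1.32*c + 3.43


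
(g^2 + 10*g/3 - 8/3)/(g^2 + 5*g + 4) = (g - 2/3)/(g + 1)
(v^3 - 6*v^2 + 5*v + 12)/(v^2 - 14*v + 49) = (v^3 - 6*v^2 + 5*v + 12)/(v^2 - 14*v + 49)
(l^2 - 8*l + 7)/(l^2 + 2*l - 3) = (l - 7)/(l + 3)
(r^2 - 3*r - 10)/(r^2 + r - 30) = (r + 2)/(r + 6)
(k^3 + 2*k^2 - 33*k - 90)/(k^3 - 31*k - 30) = (k + 3)/(k + 1)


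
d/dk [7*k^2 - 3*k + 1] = 14*k - 3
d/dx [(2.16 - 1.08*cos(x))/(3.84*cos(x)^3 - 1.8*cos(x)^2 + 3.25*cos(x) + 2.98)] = (-8.2944*cos(x)^3 + 26.8272*cos(x)^2 - 7.776*cos(x) + 10.2384)*sin(x)/(14.7456*cos(x)^6 - 13.824*cos(x)^5 + 28.2*cos(x)^4 + 11.1864*cos(x)^3 - 0.1655*cos(x)^2 + 19.37*cos(x) + 8.8804)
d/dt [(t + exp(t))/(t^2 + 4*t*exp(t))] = (t*(t + 4*exp(t))*(exp(t) + 1) - 2*(t + exp(t))*(2*t*exp(t) + t + 2*exp(t)))/(t^2*(t + 4*exp(t))^2)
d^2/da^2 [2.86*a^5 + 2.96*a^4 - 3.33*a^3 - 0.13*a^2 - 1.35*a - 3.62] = 57.2*a^3 + 35.52*a^2 - 19.98*a - 0.26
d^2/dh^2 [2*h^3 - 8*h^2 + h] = 12*h - 16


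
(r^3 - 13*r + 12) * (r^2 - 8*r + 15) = r^5 - 8*r^4 + 2*r^3 + 116*r^2 - 291*r + 180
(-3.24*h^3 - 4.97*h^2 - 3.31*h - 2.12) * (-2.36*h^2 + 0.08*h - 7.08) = 7.6464*h^5 + 11.47*h^4 + 30.3532*h^3 + 39.926*h^2 + 23.2652*h + 15.0096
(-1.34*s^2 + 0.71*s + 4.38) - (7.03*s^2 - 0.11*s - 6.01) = -8.37*s^2 + 0.82*s + 10.39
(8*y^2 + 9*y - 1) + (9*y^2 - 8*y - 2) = 17*y^2 + y - 3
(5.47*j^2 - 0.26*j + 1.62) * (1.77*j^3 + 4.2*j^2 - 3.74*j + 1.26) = 9.6819*j^5 + 22.5138*j^4 - 18.6824*j^3 + 14.6686*j^2 - 6.3864*j + 2.0412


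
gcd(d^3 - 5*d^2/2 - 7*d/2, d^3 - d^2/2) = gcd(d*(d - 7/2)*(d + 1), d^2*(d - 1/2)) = d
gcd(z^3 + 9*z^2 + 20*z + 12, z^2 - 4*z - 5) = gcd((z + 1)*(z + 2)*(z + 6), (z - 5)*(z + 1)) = z + 1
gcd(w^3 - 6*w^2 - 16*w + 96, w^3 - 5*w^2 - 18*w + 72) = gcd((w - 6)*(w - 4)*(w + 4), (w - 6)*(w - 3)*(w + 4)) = w^2 - 2*w - 24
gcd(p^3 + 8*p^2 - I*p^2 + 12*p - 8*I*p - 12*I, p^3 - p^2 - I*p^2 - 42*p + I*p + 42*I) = p^2 + p*(6 - I) - 6*I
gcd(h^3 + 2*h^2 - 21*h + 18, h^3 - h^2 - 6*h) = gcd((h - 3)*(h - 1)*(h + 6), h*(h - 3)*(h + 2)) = h - 3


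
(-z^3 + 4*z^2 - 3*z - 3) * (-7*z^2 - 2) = 7*z^5 - 28*z^4 + 23*z^3 + 13*z^2 + 6*z + 6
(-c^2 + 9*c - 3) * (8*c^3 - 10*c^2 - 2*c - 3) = -8*c^5 + 82*c^4 - 112*c^3 + 15*c^2 - 21*c + 9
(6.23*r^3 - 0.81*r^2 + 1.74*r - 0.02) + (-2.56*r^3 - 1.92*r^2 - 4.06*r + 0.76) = 3.67*r^3 - 2.73*r^2 - 2.32*r + 0.74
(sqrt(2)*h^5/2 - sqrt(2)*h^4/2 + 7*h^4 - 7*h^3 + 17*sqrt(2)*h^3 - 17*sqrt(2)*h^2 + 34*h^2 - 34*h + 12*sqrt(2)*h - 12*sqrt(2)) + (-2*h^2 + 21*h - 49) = sqrt(2)*h^5/2 - sqrt(2)*h^4/2 + 7*h^4 - 7*h^3 + 17*sqrt(2)*h^3 - 17*sqrt(2)*h^2 + 32*h^2 - 13*h + 12*sqrt(2)*h - 49 - 12*sqrt(2)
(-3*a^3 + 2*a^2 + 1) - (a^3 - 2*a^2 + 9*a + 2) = -4*a^3 + 4*a^2 - 9*a - 1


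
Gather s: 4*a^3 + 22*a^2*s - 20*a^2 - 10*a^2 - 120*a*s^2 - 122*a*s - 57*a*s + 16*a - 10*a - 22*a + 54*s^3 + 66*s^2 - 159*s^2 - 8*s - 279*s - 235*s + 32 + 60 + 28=4*a^3 - 30*a^2 - 16*a + 54*s^3 + s^2*(-120*a - 93) + s*(22*a^2 - 179*a - 522) + 120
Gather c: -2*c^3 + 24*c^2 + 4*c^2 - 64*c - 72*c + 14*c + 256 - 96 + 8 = -2*c^3 + 28*c^2 - 122*c + 168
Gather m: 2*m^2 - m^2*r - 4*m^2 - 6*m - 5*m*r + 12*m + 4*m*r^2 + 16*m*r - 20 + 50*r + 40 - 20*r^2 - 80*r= m^2*(-r - 2) + m*(4*r^2 + 11*r + 6) - 20*r^2 - 30*r + 20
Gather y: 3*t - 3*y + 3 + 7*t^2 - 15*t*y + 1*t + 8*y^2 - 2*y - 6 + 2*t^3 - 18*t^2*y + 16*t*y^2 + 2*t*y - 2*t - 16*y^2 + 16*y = 2*t^3 + 7*t^2 + 2*t + y^2*(16*t - 8) + y*(-18*t^2 - 13*t + 11) - 3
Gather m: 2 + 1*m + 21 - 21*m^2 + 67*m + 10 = -21*m^2 + 68*m + 33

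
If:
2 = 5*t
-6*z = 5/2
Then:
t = 2/5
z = -5/12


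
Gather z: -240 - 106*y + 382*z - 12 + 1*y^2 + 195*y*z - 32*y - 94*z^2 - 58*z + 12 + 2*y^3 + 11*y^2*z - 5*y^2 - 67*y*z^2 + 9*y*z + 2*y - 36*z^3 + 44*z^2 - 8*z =2*y^3 - 4*y^2 - 136*y - 36*z^3 + z^2*(-67*y - 50) + z*(11*y^2 + 204*y + 316) - 240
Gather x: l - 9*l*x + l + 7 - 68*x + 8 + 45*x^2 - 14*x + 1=2*l + 45*x^2 + x*(-9*l - 82) + 16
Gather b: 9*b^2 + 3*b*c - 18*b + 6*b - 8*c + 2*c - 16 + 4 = 9*b^2 + b*(3*c - 12) - 6*c - 12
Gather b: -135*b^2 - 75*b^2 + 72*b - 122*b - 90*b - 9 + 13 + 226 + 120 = -210*b^2 - 140*b + 350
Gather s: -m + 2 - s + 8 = -m - s + 10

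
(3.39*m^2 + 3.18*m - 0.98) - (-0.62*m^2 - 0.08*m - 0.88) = 4.01*m^2 + 3.26*m - 0.1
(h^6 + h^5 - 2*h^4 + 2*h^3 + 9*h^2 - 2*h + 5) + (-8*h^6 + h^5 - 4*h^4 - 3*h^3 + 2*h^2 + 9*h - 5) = -7*h^6 + 2*h^5 - 6*h^4 - h^3 + 11*h^2 + 7*h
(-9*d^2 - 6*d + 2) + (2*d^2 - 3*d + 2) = -7*d^2 - 9*d + 4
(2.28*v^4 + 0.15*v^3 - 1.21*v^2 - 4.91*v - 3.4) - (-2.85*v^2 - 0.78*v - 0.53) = 2.28*v^4 + 0.15*v^3 + 1.64*v^2 - 4.13*v - 2.87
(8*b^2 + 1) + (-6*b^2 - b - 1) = 2*b^2 - b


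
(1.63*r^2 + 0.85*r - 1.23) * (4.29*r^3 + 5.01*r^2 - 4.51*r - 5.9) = 6.9927*r^5 + 11.8128*r^4 - 8.3695*r^3 - 19.6128*r^2 + 0.532299999999999*r + 7.257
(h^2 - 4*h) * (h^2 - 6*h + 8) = h^4 - 10*h^3 + 32*h^2 - 32*h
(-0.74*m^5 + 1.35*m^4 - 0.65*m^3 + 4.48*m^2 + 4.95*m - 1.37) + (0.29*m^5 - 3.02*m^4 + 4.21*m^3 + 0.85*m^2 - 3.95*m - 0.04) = -0.45*m^5 - 1.67*m^4 + 3.56*m^3 + 5.33*m^2 + 1.0*m - 1.41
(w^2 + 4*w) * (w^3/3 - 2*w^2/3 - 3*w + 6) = w^5/3 + 2*w^4/3 - 17*w^3/3 - 6*w^2 + 24*w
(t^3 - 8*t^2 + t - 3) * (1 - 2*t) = -2*t^4 + 17*t^3 - 10*t^2 + 7*t - 3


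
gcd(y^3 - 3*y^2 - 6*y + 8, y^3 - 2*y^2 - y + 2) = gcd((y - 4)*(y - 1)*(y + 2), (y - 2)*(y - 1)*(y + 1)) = y - 1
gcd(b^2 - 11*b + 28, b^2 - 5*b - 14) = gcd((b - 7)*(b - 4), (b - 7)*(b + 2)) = b - 7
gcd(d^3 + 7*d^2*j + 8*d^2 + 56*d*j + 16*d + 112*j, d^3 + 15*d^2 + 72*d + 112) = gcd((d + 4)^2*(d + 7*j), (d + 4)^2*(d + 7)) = d^2 + 8*d + 16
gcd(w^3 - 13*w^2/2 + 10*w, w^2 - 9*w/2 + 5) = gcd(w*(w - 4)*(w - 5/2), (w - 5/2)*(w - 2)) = w - 5/2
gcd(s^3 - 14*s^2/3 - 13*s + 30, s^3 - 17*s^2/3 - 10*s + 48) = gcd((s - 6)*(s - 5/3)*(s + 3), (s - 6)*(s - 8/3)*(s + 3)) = s^2 - 3*s - 18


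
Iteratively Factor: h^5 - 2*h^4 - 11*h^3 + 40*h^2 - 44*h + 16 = (h + 4)*(h^4 - 6*h^3 + 13*h^2 - 12*h + 4) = (h - 1)*(h + 4)*(h^3 - 5*h^2 + 8*h - 4) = (h - 2)*(h - 1)*(h + 4)*(h^2 - 3*h + 2) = (h - 2)*(h - 1)^2*(h + 4)*(h - 2)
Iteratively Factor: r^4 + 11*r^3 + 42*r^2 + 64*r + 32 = (r + 4)*(r^3 + 7*r^2 + 14*r + 8) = (r + 2)*(r + 4)*(r^2 + 5*r + 4) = (r + 2)*(r + 4)^2*(r + 1)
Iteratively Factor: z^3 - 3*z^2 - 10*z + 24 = (z + 3)*(z^2 - 6*z + 8) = (z - 2)*(z + 3)*(z - 4)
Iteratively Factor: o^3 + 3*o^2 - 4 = (o + 2)*(o^2 + o - 2) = (o - 1)*(o + 2)*(o + 2)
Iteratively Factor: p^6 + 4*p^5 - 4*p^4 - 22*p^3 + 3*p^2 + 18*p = (p + 3)*(p^5 + p^4 - 7*p^3 - p^2 + 6*p) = (p + 1)*(p + 3)*(p^4 - 7*p^2 + 6*p) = (p + 1)*(p + 3)^2*(p^3 - 3*p^2 + 2*p) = (p - 2)*(p + 1)*(p + 3)^2*(p^2 - p) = p*(p - 2)*(p + 1)*(p + 3)^2*(p - 1)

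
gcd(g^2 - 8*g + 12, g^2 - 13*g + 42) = g - 6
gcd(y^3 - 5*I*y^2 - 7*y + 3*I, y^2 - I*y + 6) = y - 3*I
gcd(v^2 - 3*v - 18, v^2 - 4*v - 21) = v + 3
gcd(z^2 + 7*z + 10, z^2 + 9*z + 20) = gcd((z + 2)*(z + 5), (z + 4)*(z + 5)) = z + 5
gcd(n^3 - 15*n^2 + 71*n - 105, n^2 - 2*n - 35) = n - 7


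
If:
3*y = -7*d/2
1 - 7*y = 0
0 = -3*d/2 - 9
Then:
No Solution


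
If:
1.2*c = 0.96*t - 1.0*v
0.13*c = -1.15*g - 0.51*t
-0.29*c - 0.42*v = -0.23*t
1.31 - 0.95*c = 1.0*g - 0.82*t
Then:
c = -1.81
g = 1.20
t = -2.24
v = 0.03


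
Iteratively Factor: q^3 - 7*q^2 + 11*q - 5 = (q - 1)*(q^2 - 6*q + 5) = (q - 5)*(q - 1)*(q - 1)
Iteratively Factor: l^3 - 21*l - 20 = (l - 5)*(l^2 + 5*l + 4) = (l - 5)*(l + 4)*(l + 1)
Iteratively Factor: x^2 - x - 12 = (x - 4)*(x + 3)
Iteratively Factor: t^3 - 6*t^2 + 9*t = (t - 3)*(t^2 - 3*t) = (t - 3)^2*(t)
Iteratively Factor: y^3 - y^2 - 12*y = (y - 4)*(y^2 + 3*y) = (y - 4)*(y + 3)*(y)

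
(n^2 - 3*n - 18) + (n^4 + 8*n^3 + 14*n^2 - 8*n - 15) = n^4 + 8*n^3 + 15*n^2 - 11*n - 33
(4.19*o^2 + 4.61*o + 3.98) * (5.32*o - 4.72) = 22.2908*o^3 + 4.7484*o^2 - 0.585599999999999*o - 18.7856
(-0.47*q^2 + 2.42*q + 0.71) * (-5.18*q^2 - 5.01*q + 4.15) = 2.4346*q^4 - 10.1809*q^3 - 17.7525*q^2 + 6.4859*q + 2.9465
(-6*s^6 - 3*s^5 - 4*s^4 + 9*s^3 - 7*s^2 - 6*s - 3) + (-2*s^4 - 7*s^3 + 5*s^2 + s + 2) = -6*s^6 - 3*s^5 - 6*s^4 + 2*s^3 - 2*s^2 - 5*s - 1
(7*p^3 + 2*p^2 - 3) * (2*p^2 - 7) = 14*p^5 + 4*p^4 - 49*p^3 - 20*p^2 + 21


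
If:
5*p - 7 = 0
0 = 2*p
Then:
No Solution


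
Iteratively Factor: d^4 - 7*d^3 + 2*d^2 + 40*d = (d - 4)*(d^3 - 3*d^2 - 10*d) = (d - 5)*(d - 4)*(d^2 + 2*d) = d*(d - 5)*(d - 4)*(d + 2)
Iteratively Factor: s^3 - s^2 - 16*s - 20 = (s - 5)*(s^2 + 4*s + 4) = (s - 5)*(s + 2)*(s + 2)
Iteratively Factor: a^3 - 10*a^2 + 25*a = (a - 5)*(a^2 - 5*a) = a*(a - 5)*(a - 5)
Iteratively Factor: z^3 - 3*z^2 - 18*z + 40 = (z - 2)*(z^2 - z - 20) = (z - 5)*(z - 2)*(z + 4)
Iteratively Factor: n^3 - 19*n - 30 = (n - 5)*(n^2 + 5*n + 6) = (n - 5)*(n + 3)*(n + 2)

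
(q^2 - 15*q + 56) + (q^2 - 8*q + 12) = 2*q^2 - 23*q + 68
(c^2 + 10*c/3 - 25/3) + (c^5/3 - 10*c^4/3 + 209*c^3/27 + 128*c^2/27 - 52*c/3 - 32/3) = c^5/3 - 10*c^4/3 + 209*c^3/27 + 155*c^2/27 - 14*c - 19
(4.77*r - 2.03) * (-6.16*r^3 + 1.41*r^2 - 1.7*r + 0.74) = -29.3832*r^4 + 19.2305*r^3 - 10.9713*r^2 + 6.9808*r - 1.5022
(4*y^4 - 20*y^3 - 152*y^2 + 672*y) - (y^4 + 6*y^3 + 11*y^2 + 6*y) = 3*y^4 - 26*y^3 - 163*y^2 + 666*y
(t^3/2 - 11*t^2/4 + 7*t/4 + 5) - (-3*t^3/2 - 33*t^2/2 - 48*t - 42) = 2*t^3 + 55*t^2/4 + 199*t/4 + 47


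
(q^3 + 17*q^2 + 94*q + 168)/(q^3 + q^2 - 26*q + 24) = (q^2 + 11*q + 28)/(q^2 - 5*q + 4)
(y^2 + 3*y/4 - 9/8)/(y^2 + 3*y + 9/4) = (4*y - 3)/(2*(2*y + 3))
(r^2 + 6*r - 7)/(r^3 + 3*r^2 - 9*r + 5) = (r + 7)/(r^2 + 4*r - 5)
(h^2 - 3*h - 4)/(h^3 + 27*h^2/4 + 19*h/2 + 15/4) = 4*(h - 4)/(4*h^2 + 23*h + 15)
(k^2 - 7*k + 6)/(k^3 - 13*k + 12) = (k - 6)/(k^2 + k - 12)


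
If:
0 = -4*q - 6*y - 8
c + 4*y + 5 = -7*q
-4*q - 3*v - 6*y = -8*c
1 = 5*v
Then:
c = -37/40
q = 151/520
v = 1/5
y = -397/260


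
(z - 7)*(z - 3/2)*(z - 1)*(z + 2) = z^4 - 15*z^3/2 + 55*z/2 - 21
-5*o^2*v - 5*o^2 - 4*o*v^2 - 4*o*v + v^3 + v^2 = (-5*o + v)*(o + v)*(v + 1)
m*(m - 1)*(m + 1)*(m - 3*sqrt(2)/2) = m^4 - 3*sqrt(2)*m^3/2 - m^2 + 3*sqrt(2)*m/2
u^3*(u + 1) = u^4 + u^3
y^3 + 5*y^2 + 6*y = y*(y + 2)*(y + 3)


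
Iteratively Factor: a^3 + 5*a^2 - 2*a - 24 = (a + 3)*(a^2 + 2*a - 8) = (a + 3)*(a + 4)*(a - 2)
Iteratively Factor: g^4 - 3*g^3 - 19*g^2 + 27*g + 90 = (g - 5)*(g^3 + 2*g^2 - 9*g - 18) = (g - 5)*(g + 2)*(g^2 - 9) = (g - 5)*(g - 3)*(g + 2)*(g + 3)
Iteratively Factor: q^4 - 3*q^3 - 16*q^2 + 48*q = (q - 4)*(q^3 + q^2 - 12*q) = (q - 4)*(q + 4)*(q^2 - 3*q) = (q - 4)*(q - 3)*(q + 4)*(q)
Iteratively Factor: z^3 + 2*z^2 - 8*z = (z + 4)*(z^2 - 2*z) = (z - 2)*(z + 4)*(z)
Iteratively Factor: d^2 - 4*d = (d)*(d - 4)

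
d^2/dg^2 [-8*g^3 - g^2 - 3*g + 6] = -48*g - 2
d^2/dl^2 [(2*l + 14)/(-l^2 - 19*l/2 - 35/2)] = -32/(8*l^3 + 60*l^2 + 150*l + 125)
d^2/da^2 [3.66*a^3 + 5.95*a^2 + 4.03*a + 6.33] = 21.96*a + 11.9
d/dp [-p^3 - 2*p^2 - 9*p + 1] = -3*p^2 - 4*p - 9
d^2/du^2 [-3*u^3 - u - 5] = -18*u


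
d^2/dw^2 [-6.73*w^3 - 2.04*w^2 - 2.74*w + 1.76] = -40.38*w - 4.08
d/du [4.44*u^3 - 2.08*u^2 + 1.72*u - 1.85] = 13.32*u^2 - 4.16*u + 1.72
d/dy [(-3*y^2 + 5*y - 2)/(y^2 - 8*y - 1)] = (19*y^2 + 10*y - 21)/(y^4 - 16*y^3 + 62*y^2 + 16*y + 1)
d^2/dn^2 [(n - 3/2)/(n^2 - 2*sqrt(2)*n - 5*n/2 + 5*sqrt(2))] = 2*((2*n - 3)*(-4*n + 5 + 4*sqrt(2))^2 + 4*(-3*n + 2*sqrt(2) + 4)*(2*n^2 - 4*sqrt(2)*n - 5*n + 10*sqrt(2)))/(2*n^2 - 4*sqrt(2)*n - 5*n + 10*sqrt(2))^3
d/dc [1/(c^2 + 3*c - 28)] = (-2*c - 3)/(c^2 + 3*c - 28)^2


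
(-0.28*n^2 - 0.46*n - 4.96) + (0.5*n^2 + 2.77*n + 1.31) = 0.22*n^2 + 2.31*n - 3.65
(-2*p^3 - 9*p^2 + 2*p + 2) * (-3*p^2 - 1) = 6*p^5 + 27*p^4 - 4*p^3 + 3*p^2 - 2*p - 2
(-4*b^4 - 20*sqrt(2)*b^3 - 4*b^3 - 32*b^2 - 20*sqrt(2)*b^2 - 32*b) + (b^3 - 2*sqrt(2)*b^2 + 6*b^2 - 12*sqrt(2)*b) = -4*b^4 - 20*sqrt(2)*b^3 - 3*b^3 - 22*sqrt(2)*b^2 - 26*b^2 - 32*b - 12*sqrt(2)*b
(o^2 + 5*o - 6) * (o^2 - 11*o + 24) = o^4 - 6*o^3 - 37*o^2 + 186*o - 144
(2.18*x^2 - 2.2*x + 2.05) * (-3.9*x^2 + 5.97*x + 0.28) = -8.502*x^4 + 21.5946*x^3 - 20.5186*x^2 + 11.6225*x + 0.574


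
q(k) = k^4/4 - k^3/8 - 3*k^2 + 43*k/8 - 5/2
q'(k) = k^3 - 3*k^2/8 - 6*k + 43/8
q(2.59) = 0.37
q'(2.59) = 4.69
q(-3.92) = -3.11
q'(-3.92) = -37.10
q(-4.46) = 23.86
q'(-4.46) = -64.04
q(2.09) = -0.74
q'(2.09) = 0.33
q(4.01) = 27.40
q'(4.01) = 39.77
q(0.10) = -1.99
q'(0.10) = 4.77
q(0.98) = -0.00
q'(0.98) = 0.08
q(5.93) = 206.96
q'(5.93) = 165.14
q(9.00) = 1352.00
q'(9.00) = 650.00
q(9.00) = 1352.00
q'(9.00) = 650.00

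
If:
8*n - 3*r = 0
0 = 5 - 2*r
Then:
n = 15/16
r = 5/2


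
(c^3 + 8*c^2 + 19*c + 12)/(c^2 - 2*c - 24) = (c^2 + 4*c + 3)/(c - 6)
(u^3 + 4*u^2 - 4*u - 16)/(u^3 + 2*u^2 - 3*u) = (u^3 + 4*u^2 - 4*u - 16)/(u*(u^2 + 2*u - 3))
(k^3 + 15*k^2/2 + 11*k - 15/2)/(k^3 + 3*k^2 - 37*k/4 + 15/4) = 2*(k + 3)/(2*k - 3)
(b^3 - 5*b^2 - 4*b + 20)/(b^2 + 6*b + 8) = (b^2 - 7*b + 10)/(b + 4)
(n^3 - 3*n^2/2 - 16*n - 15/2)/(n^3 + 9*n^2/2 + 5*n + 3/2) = (n - 5)/(n + 1)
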